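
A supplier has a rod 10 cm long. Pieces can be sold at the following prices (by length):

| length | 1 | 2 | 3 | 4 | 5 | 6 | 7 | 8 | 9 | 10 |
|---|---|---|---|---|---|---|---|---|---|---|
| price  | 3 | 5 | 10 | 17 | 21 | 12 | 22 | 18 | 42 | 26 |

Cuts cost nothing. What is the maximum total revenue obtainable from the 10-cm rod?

Consider every possible first cut. v[k] is the best of p[i]+v[k−i] over all sellable i≤k.
v[1] = 3
v[2] = 6  (first piece 1, then v[1]=3)
v[3] = 10
v[4] = 17
v[5] = 21
v[6] = 24  (first piece 1, then v[5]=21)
v[7] = 27  (first piece 1, then v[6]=24)
v[8] = 34  (first piece 4, then v[4]=17)
v[9] = 42
v[10] = 45  (first piece 1, then v[9]=42)
One optimal cutting: 9 + 1 → 42 + 3 = 45.

45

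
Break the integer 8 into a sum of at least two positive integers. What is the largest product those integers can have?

Define g[k] = max over 1≤i<k of i · max(k−i, g[k−i]); the inner max lets the remainder stay uncut if that's better.
Small cases: g[2]=1, g[3]=2.
g[4] = 2×max(2,1) = 2×2 = 4
g[5] = 2×max(3,2) = 2×3 = 6
g[6] = 3×max(3,2) = 3×3 = 9
g[7] = 2×max(5,6) = 2×6 = 12
g[8] = 2×max(6,9) = 2×9 = 18
One optimal split: 3 + 3 + 2; product 3×3×2 = 18.

18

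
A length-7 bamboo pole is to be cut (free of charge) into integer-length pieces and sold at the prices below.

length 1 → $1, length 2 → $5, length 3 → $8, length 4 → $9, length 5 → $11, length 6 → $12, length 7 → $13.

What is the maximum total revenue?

Let r[k] be the best obtainable value from length k. For each k, try every first piece i and keep the best of price[i] + r[k−i].
r[1] = 1
r[2] = 5
r[3] = 8
r[4] = 10  (first piece 2, then r[2]=5)
r[5] = 13  (first piece 2, then r[3]=8)
r[6] = 16  (first piece 3, then r[3]=8)
r[7] = 18  (first piece 2, then r[5]=13)
One optimal cutting: 3 + 2 + 2 → $8 + $5 + $5 = $18.

18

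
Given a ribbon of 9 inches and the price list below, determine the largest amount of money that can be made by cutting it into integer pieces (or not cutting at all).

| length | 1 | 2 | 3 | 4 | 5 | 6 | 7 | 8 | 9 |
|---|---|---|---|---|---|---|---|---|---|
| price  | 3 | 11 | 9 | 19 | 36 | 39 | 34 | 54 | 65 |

Build v[k] bottom-up: v[k] = max over allowed piece i of (p[i] + v[k−i]).
v[1] = 3
v[2] = max(3+3, 11+0) = 11
v[3] = max(3+11, 11+3, 9+0) = 14
v[4] = max(3+14, 11+11, 9+3, 19+0) = 22
v[5] = max(3+22, 11+14, 9+11, 19+3, 36+0) = 36
v[6] = max(3+36, 11+22, 9+14, 19+11, 36+3, 39+0) = 39
v[7] = max(3+39, 11+36, 9+22, …, 39+3, 34+0) = 47
v[8] = max(3+47, 11+39, 9+36, …, 34+3, 54+0) = 54
v[9] = max(3+54, 11+47, 9+39, …, 54+3, 65+0) = 65
Best is to sell the whole 9-inch piece uncut for ¢65.

65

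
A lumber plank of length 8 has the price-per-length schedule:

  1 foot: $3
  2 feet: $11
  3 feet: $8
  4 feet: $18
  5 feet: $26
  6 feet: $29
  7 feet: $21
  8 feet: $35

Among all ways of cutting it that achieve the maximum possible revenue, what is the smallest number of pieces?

Consider every possible first cut. r[k] is the best of p[i]+r[k−i] over all sellable i≤k.
r[1] = 3
r[2] = 11
r[3] = 14  (first piece 1, then r[2]=11)
r[4] = 22  (first piece 2, then r[2]=11)
r[5] = 26
r[6] = 33  (first piece 2, then r[4]=22)
r[7] = 37  (first piece 2, then r[5]=26)
r[8] = 44  (first piece 2, then r[6]=33)
Maximum revenue is $44.
Now minimize piece count subject to staying optimal: for each k, pieces[k] = 1 + min over i with p[i]+r[k−i]=r[k] of pieces[k−i].
pieces[5] = 1
pieces[6] = 3
pieces[7] = 2
pieces[8] = 4

4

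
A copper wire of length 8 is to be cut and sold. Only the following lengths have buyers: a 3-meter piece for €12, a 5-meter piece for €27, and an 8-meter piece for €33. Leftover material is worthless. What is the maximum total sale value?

Build r[k] bottom-up: r[k] = max over allowed piece i of (p[i] + r[k−i]).
r[1] = 0
r[2] = 0
r[3] = 12
r[4] = 12
r[5] = max(12+0, 27+0) = 27
r[6] = max(12+12, 27+0) = 27
r[7] = max(12+12, 27+0) = 27
r[8] = max(12+27, 27+12, 33+0) = 39
One optimal cutting: 5 + 3 → €39.

39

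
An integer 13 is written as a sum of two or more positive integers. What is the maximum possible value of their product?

Fill P[k] for k=2..13: at each k try every first piece i and multiply by the better of (k−i) uncut or P[k−i].
P[2] = 1×max(1,0) = 1×1 = 1
P[3] = max(1×2, 2×1) = 2
P[4] = max(1×3, 2×2, 3×1) = 4
P[5] = max(1×4, 2×3, 3×2, 4×1) = 6
P[6] = max(1×6, 2×4, 3×3, 4×2, 5×1) = 9
P[7] = max(1×9, 2×6, 3×4, 4×3, 5×2, 6×1) = 12
P[8] = max(1×12, 2×9, 3×6, …, 6×2, 7×1) = 18
P[9] = max(1×18, 2×12, 3×9, …, 7×2, 8×1) = 27
P[10] = max(1×27, 2×18, 3×12, …, 8×2, 9×1) = 36
P[11] = max(1×36, 2×27, 3×18, …, 9×2, 10×1) = 54
P[12] = max(1×54, 2×36, 3×27, …, 10×2, 11×1) = 81
P[13] = max(1×81, 2×54, 3×36, …, 11×2, 12×1) = 108
One optimal split: 3 + 3 + 3 + 2 + 2; product 3×3×3×2×2 = 108.

108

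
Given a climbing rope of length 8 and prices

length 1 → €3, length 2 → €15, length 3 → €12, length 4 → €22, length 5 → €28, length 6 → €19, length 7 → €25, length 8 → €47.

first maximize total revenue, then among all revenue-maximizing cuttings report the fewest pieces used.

Build r[k] bottom-up: r[k] = max over allowed piece i of (p[i] + r[k−i]).
r[1] = 3
r[2] = max(3+3, 15+0) = 15
r[3] = max(3+15, 15+3, 12+0) = 18
r[4] = max(3+18, 15+15, 12+3, 22+0) = 30
r[5] = max(3+30, 15+18, 12+15, 22+3, 28+0) = 33
r[6] = max(3+33, 15+30, 12+18, 22+15, 28+3, 19+0) = 45
r[7] = max(3+45, 15+33, 12+30, …, 19+3, 25+0) = 48
r[8] = max(3+48, 15+45, 12+33, …, 25+3, 47+0) = 60
Maximum revenue is €60.
Now minimize piece count subject to staying optimal: for each k, pieces[k] = 1 + min over i with p[i]+r[k−i]=r[k] of pieces[k−i].
pieces[5] = 3
pieces[6] = 3
pieces[7] = 4
pieces[8] = 4

4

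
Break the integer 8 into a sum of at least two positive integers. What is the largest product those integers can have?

18

Fill f[k] for k=2..8: at each k try every first piece i and multiply by the better of (k−i) uncut or f[k−i].
f[2] = 1*max(1,0) = 1*1 = 1
f[3] = 1*max(2,1) = 1*2 = 2
f[4] = 2*max(2,1) = 2*2 = 4
f[5] = 2*max(3,2) = 2*3 = 6
f[6] = 3*max(3,2) = 3*3 = 9
f[7] = 2*max(5,6) = 2*6 = 12
f[8] = 2*max(6,9) = 2*9 = 18
One optimal split: 3 + 3 + 2; product 3*3*2 = 18.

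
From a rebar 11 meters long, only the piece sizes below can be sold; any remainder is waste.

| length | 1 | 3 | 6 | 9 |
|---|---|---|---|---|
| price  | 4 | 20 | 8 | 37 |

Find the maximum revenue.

68

Consider every possible first cut. f[k] is the best of p[i]+f[k−i] over all sellable i≤k.
f[1] = 4
f[2] = 8  (first piece 1, then f[1]=4)
f[3] = 20
f[4] = 24  (first piece 1, then f[3]=20)
f[5] = 28  (first piece 1, then f[4]=24)
f[6] = 40  (first piece 3, then f[3]=20)
f[7] = 44  (first piece 1, then f[6]=40)
f[8] = 48  (first piece 1, then f[7]=44)
f[9] = 60  (first piece 3, then f[6]=40)
f[10] = 64  (first piece 1, then f[9]=60)
f[11] = 68  (first piece 1, then f[10]=64)
One optimal cutting: 3 + 3 + 3 + 1 + 1 → ₹68.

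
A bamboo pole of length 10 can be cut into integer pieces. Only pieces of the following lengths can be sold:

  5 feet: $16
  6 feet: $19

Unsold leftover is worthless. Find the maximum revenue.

Let r[k] be the best obtainable value from length k. For each k, try every first piece i and keep the best of price[i] + r[k−i].
r[1] = 0
r[2] = 0
r[3] = 0
r[4] = 0
r[5] = 16
r[6] = max(16+0, 19+0) = 19
r[7] = max(16+0, 19+0) = 19
r[8] = max(16+0, 19+0) = 19
r[9] = max(16+0, 19+0) = 19
r[10] = max(16+16, 19+0) = 32
One optimal cutting: 5 + 5 → $32.

32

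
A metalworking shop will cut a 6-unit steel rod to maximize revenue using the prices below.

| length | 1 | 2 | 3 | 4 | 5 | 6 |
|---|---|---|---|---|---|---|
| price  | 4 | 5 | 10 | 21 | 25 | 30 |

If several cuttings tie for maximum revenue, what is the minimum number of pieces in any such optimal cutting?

Build r[k] bottom-up: r[k] = max over allowed piece i of (p[i] + r[k−i]).
r[1] = 4
r[2] = max(4+4, 5+0) = 8
r[3] = max(4+8, 5+4, 10+0) = 12
r[4] = max(4+12, 5+8, 10+4, 21+0) = 21
r[5] = max(4+21, 5+12, 10+8, 21+4, 25+0) = 25
r[6] = max(4+25, 5+21, 10+12, 21+8, 25+4, 30+0) = 30
Maximum revenue is $30.
Now minimize piece count subject to staying optimal: for each k, pieces[k] = 1 + min over i with p[i]+r[k−i]=r[k] of pieces[k−i].
pieces[3] = 3
pieces[4] = 1
pieces[5] = 1
pieces[6] = 1

1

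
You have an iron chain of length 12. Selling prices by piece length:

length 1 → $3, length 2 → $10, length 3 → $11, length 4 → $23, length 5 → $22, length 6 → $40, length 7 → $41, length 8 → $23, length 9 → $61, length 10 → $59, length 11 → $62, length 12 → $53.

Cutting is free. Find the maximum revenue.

80

Consider every possible first cut. best[k] is the best of p[i]+best[k−i] over all sellable i≤k.
best[1] = 3
best[2] = max(3+3, 10+0) = 10
best[3] = max(3+10, 10+3, 11+0) = 13
best[4] = max(3+13, 10+10, 11+3, 23+0) = 23
best[5] = max(3+23, 10+13, 11+10, 23+3, 22+0) = 26
best[6] = max(3+26, 10+23, 11+13, 23+10, 22+3, 40+0) = 40
best[7] = max(3+40, 10+26, 11+23, …, 40+3, 41+0) = 43
best[8] = max(3+43, 10+40, 11+26, …, 41+3, 23+0) = 50
best[9] = max(3+50, 10+43, 11+40, …, 23+3, 61+0) = 61
best[10] = max(3+61, 10+50, 11+43, …, 61+3, 59+0) = 64
best[11] = max(3+64, 10+61, 11+50, …, 59+3, 62+0) = 71
best[12] = max(3+71, 10+64, 11+61, …, 62+3, 53+0) = 80
One optimal cutting: 6 + 6 → $40 + $40 = $80.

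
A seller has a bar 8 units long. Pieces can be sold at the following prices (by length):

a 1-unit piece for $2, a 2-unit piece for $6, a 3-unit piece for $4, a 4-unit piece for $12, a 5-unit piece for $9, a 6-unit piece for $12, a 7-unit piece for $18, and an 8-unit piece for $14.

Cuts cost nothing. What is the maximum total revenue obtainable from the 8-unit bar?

24

Build best[k] bottom-up: best[k] = max over allowed piece i of (p[i] + best[k−i]).
best[1] = 2
best[2] = max(2+2, 6+0) = 6
best[3] = max(2+6, 6+2, 4+0) = 8
best[4] = max(2+8, 6+6, 4+2, 12+0) = 12
best[5] = max(2+12, 6+8, 4+6, 12+2, 9+0) = 14
best[6] = max(2+14, 6+12, 4+8, 12+6, 9+2, 12+0) = 18
best[7] = max(2+18, 6+14, 4+12, …, 12+2, 18+0) = 20
best[8] = max(2+20, 6+18, 4+14, …, 18+2, 14+0) = 24
One optimal cutting: 2 + 2 + 2 + 2 → $6 + $6 + $6 + $6 = $24.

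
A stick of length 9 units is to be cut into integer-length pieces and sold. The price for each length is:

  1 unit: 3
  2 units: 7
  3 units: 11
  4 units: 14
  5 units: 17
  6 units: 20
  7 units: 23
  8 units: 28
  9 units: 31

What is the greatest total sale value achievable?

33

Consider every possible first cut. v[k] is the best of p[i]+v[k−i] over all sellable i≤k.
v[1] = 3
v[2] = 7
v[3] = 11
v[4] = 14  (first piece 1, then v[3]=11)
v[5] = 18  (first piece 2, then v[3]=11)
v[6] = 22  (first piece 3, then v[3]=11)
v[7] = 25  (first piece 1, then v[6]=22)
v[8] = 29  (first piece 2, then v[6]=22)
v[9] = 33  (first piece 3, then v[6]=22)
One optimal cutting: 3 + 3 + 3 → 11 + 11 + 11 = 33.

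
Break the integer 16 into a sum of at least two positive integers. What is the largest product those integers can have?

324

Let P[k] be the best product for length k (with at least one cut). For each first piece i, the rest contributes max(k−i, P[k−i]).
Small cases: P[2]=1, P[3]=2, P[4]=4, P[5]=6, P[6]=9, P[7]=12, P[8]=18, P[9]=27.
P[10] = 2*max(8,18) = 2*18 = 36
P[11] = 2*max(9,27) = 2*27 = 54
P[12] = 3*max(9,27) = 3*27 = 81
P[13] = 2*max(11,54) = 2*54 = 108
P[14] = 2*max(12,81) = 2*81 = 162
P[15] = 3*max(12,81) = 3*81 = 243
P[16] = 2*max(14,162) = 2*162 = 324
One optimal split: 3 + 3 + 3 + 3 + 2 + 2; product 3*3*3*3*2*2 = 324.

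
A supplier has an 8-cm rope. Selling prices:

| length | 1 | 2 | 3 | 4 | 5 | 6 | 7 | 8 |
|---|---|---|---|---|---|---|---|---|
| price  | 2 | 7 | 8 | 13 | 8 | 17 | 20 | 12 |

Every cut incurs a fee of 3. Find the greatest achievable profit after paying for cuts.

Let v[k] be the best obtainable value from length k. For each k, try every first piece i and keep the best of price[i] + v[k−i] minus the 3 cut fee when i<k.
v[1] = 2
v[2] = 7
v[3] = 8
v[4] = 13
v[5] = 12  (first piece 1, then v[4]=13)
v[6] = 17  (first piece 2, then v[4]=13)
v[7] = 20
v[8] = 23  (first piece 4, then v[4]=13)
One optimal plan: pieces 4 + 4 (1 cut) → 26 − 3 = 23.

23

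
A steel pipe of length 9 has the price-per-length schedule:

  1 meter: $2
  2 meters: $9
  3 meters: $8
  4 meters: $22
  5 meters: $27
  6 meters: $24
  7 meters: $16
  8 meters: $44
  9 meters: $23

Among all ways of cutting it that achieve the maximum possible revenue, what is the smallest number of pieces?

2

Let r[k] be the best obtainable value from length k. For each k, try every first piece i and keep the best of price[i] + r[k−i].
r[1] = 2
r[2] = 9
r[3] = 11  (first piece 1, then r[2]=9)
r[4] = 22
r[5] = 27
r[6] = 31  (first piece 2, then r[4]=22)
r[7] = 36  (first piece 2, then r[5]=27)
r[8] = 44  (first piece 4, then r[4]=22)
r[9] = 49  (first piece 4, then r[5]=27)
Maximum revenue is $49.
Now minimize piece count subject to staying optimal: for each k, pieces[k] = 1 + min over i with p[i]+r[k−i]=r[k] of pieces[k−i].
pieces[6] = 2
pieces[7] = 2
pieces[8] = 1
pieces[9] = 2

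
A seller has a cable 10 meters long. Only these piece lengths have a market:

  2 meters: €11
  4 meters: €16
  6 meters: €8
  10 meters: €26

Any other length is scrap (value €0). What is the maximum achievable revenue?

Let f[k] be the best obtainable value from length k. For each k, try every first piece i and keep the best of price[i] + f[k−i].
f[1] = 0
f[2] = 11
f[3] = 11
f[4] = max(11+11, 16+0) = 22
f[5] = max(11+11, 16+0) = 22
f[6] = max(11+22, 16+11, 8+0) = 33
f[7] = max(11+22, 16+11, 8+0) = 33
f[8] = max(11+33, 16+22, 8+11) = 44
f[9] = max(11+33, 16+22, 8+11) = 44
f[10] = max(11+44, 16+33, 8+22, 26+0) = 55
One optimal cutting: 2 + 2 + 2 + 2 + 2 → €55.

55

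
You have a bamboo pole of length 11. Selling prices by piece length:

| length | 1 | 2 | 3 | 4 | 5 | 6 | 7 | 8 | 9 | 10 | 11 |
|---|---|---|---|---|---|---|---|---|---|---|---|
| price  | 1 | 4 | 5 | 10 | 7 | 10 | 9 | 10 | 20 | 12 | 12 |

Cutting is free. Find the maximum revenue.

25

Consider every possible first cut. r[k] is the best of p[i]+r[k−i] over all sellable i≤k.
r[1] = 1
r[2] = max(1+1, 4+0) = 4
r[3] = max(1+4, 4+1, 5+0) = 5
r[4] = max(1+5, 4+4, 5+1, 10+0) = 10
r[5] = max(1+10, 4+5, 5+4, 10+1, 7+0) = 11
r[6] = max(1+11, 4+10, 5+5, 10+4, 7+1, 10+0) = 14
r[7] = max(1+14, 4+11, 5+10, …, 10+1, 9+0) = 15
r[8] = max(1+15, 4+14, 5+11, …, 9+1, 10+0) = 20
r[9] = max(1+20, 4+15, 5+14, …, 10+1, 20+0) = 21
r[10] = max(1+21, 4+20, 5+15, …, 20+1, 12+0) = 24
r[11] = max(1+24, 4+21, 5+20, …, 12+1, 12+0) = 25
One optimal cutting: 4 + 4 + 2 + 1 → $10 + $10 + $4 + $1 = $25.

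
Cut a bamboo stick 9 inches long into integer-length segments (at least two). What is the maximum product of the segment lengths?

27

Let P[k] be the best product for length k (with at least one cut). For each first piece i, the rest contributes max(k−i, P[k−i]).
P[2] = 1×max(1,0) = 1×1 = 1
P[3] = max(1×2, 2×1) = 2
P[4] = max(1×3, 2×2, 3×1) = 4
P[5] = max(1×4, 2×3, 3×2, 4×1) = 6
P[6] = max(1×6, 2×4, 3×3, 4×2, 5×1) = 9
P[7] = max(1×9, 2×6, 3×4, 4×3, 5×2, 6×1) = 12
P[8] = max(1×12, 2×9, 3×6, …, 6×2, 7×1) = 18
P[9] = max(1×18, 2×12, 3×9, …, 7×2, 8×1) = 27
One optimal split: 3 + 3 + 3; product 3×3×3 = 27.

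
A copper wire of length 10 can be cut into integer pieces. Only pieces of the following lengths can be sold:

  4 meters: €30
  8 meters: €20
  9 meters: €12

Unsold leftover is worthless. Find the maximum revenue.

60

Build f[k] bottom-up: f[k] = max over allowed piece i of (p[i] + f[k−i]).
f[1] = 0
f[2] = 0
f[3] = 0
f[4] = 30
f[5] = 30
f[6] = 30
f[7] = 30
f[8] = 60  (first piece 4, then f[4]=30)
f[9] = 60
f[10] = 60
One optimal cutting: pieces 4 + 4 with 2 meters of scrap → €60.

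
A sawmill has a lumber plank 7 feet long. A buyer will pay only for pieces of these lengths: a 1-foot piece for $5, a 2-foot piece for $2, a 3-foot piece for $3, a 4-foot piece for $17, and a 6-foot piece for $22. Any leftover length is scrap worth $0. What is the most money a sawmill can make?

Let f[k] be the best obtainable value from length k. For each k, try every first piece i and keep the best of price[i] + f[k−i].
f[1] = 5
f[2] = max(5+5, 2+0) = 10
f[3] = max(5+10, 2+5, 3+0) = 15
f[4] = max(5+15, 2+10, 3+5, 17+0) = 20
f[5] = max(5+20, 2+15, 3+10, 17+5) = 25
f[6] = max(5+25, 2+20, 3+15, 17+10, 22+0) = 30
f[7] = max(5+30, 2+25, 3+20, 17+15, 22+5) = 35
One optimal cutting: 1 + 1 + 1 + 1 + 1 + 1 + 1 → $35.

35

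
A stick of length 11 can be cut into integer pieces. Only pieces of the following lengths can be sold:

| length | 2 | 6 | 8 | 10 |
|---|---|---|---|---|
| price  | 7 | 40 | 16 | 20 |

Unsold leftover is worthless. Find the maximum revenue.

54

Build r[k] bottom-up: r[k] = max over allowed piece i of (p[i] + r[k−i]).
r[1] = 0
r[2] = 7
r[3] = 7
r[4] = 14  (first piece 2, then r[2]=7)
r[5] = 14
r[6] = max(7+14, 40+0) = 40
r[7] = max(7+14, 40+0) = 40
r[8] = max(7+40, 40+7, 16+0) = 47
r[9] = max(7+40, 40+7, 16+0) = 47
r[10] = max(7+47, 40+14, 16+7, 20+0) = 54
r[11] = max(7+47, 40+14, 16+7, 20+0) = 54
One optimal cutting: pieces 6 + 2 + 2 with 1 meter of scrap → €54.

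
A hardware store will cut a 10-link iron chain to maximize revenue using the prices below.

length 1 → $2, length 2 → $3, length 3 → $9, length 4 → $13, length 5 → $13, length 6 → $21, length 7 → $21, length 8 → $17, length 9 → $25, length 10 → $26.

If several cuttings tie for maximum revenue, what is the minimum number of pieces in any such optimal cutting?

2

Let r[k] be the best obtainable value from length k. For each k, try every first piece i and keep the best of price[i] + r[k−i].
r[1] = 2
r[2] = 4  (first piece 1, then r[1]=2)
r[3] = 9
r[4] = 13
r[5] = 15  (first piece 1, then r[4]=13)
r[6] = 21
r[7] = 23  (first piece 1, then r[6]=21)
r[8] = 26  (first piece 4, then r[4]=13)
r[9] = 30  (first piece 3, then r[6]=21)
r[10] = 34  (first piece 4, then r[6]=21)
Maximum revenue is $34.
Now minimize piece count subject to staying optimal: for each k, pieces[k] = 1 + min over i with p[i]+r[k−i]=r[k] of pieces[k−i].
pieces[7] = 2
pieces[8] = 2
pieces[9] = 2
pieces[10] = 2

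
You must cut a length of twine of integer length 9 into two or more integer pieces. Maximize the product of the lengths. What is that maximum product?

Let g[k] be the best product for length k (with at least one cut). For each first piece i, the rest contributes max(k−i, g[k−i]).
g[2] = 1×max(1,0) = 1×1 = 1
g[3] = 1×max(2,1) = 1×2 = 2
g[4] = 2×max(2,1) = 2×2 = 4
g[5] = 2×max(3,2) = 2×3 = 6
g[6] = 3×max(3,2) = 3×3 = 9
g[7] = 2×max(5,6) = 2×6 = 12
g[8] = 2×max(6,9) = 2×9 = 18
g[9] = 3×max(6,9) = 3×9 = 27
One optimal split: 3 + 3 + 3; product 3×3×3 = 27.

27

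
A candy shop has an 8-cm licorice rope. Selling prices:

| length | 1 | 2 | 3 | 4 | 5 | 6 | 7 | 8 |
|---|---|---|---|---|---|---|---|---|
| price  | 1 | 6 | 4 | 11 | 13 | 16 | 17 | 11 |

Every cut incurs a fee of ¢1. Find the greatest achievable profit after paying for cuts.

21

Consider every possible first cut. net[k] is the best of p[i]+net[k−i] over all sellable i≤k, charging 1 whenever i<k.
net[1] = 1
net[2] = 6
net[3] = 6  (first piece 1, then net[2]=6)
net[4] = 11  (first piece 2, then net[2]=6)
net[5] = 13
net[6] = 16  (first piece 2, then net[4]=11)
net[7] = 18  (first piece 2, then net[5]=13)
net[8] = 21  (first piece 2, then net[6]=16)
One optimal plan: pieces 2 + 2 + 2 + 2 (3 cuts) → ¢24 − ¢3 = ¢21.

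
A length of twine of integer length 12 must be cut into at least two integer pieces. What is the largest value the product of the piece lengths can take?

81

Let m[k] be the best product for length k (with at least one cut). For each first piece i, the rest contributes max(k−i, m[k−i]).
m[2] = 1·max(1,0) = 1·1 = 1
m[3] = max(1·2, 2·1) = 2
m[4] = max(1·3, 2·2, 3·1) = 4
m[5] = max(1·4, 2·3, 3·2, 4·1) = 6
m[6] = max(1·6, 2·4, 3·3, 4·2, 5·1) = 9
m[7] = max(1·9, 2·6, 3·4, 4·3, 5·2, 6·1) = 12
m[8] = max(1·12, 2·9, 3·6, …, 6·2, 7·1) = 18
m[9] = max(1·18, 2·12, 3·9, …, 7·2, 8·1) = 27
m[10] = max(1·27, 2·18, 3·12, …, 8·2, 9·1) = 36
m[11] = max(1·36, 2·27, 3·18, …, 9·2, 10·1) = 54
m[12] = max(1·54, 2·36, 3·27, …, 10·2, 11·1) = 81
One optimal split: 3 + 3 + 3 + 3; product 3·3·3·3 = 81.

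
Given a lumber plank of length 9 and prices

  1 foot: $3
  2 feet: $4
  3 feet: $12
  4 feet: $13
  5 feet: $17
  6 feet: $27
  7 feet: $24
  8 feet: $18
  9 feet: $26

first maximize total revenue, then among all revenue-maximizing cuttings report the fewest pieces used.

Consider every possible first cut. r[k] is the best of p[i]+r[k−i] over all sellable i≤k.
r[1] = 3
r[2] = max(3+3, 4+0) = 6
r[3] = max(3+6, 4+3, 12+0) = 12
r[4] = max(3+12, 4+6, 12+3, 13+0) = 15
r[5] = max(3+15, 4+12, 12+6, 13+3, 17+0) = 18
r[6] = max(3+18, 4+15, 12+12, 13+6, 17+3, 27+0) = 27
r[7] = max(3+27, 4+18, 12+15, …, 27+3, 24+0) = 30
r[8] = max(3+30, 4+27, 12+18, …, 24+3, 18+0) = 33
r[9] = max(3+33, 4+30, 12+27, …, 18+3, 26+0) = 39
Maximum revenue is $39.
Now minimize piece count subject to staying optimal: for each k, pieces[k] = 1 + min over i with p[i]+r[k−i]=r[k] of pieces[k−i].
pieces[6] = 1
pieces[7] = 2
pieces[8] = 3
pieces[9] = 2

2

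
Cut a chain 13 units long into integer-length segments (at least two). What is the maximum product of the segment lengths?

Let prod[k] be the best product for length k (with at least one cut). For each first piece i, the rest contributes max(k−i, prod[k−i]).
prod[2] = 1×max(1,0) = 1×1 = 1
prod[3] = 1×max(2,1) = 1×2 = 2
prod[4] = 2×max(2,1) = 2×2 = 4
prod[5] = 2×max(3,2) = 2×3 = 6
prod[6] = 3×max(3,2) = 3×3 = 9
prod[7] = 2×max(5,6) = 2×6 = 12
prod[8] = 2×max(6,9) = 2×9 = 18
prod[9] = 3×max(6,9) = 3×9 = 27
prod[10] = 2×max(8,18) = 2×18 = 36
prod[11] = 2×max(9,27) = 2×27 = 54
prod[12] = 3×max(9,27) = 3×27 = 81
prod[13] = 2×max(11,54) = 2×54 = 108
One optimal split: 3 + 3 + 3 + 2 + 2; product 3×3×3×2×2 = 108.

108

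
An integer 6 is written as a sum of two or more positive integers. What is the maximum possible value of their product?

Fill g[k] for k=2..6: at each k try every first piece i and multiply by the better of (k−i) uncut or g[k−i].
g[2] = 1×max(1,0) = 1×1 = 1
g[3] = max(1×2, 2×1) = 2
g[4] = max(1×3, 2×2, 3×1) = 4
g[5] = max(1×4, 2×3, 3×2, 4×1) = 6
g[6] = max(1×6, 2×4, 3×3, 4×2, 5×1) = 9
One optimal split: 3 + 3; product 3×3 = 9.

9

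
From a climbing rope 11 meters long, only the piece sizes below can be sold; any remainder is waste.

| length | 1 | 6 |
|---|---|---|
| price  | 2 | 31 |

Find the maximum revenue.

Let r[k] be the best obtainable value from length k. For each k, try every first piece i and keep the best of price[i] + r[k−i].
r[1] = 2
r[2] = 4  (first piece 1, then r[1]=2)
r[3] = 6  (first piece 1, then r[2]=4)
r[4] = 8  (first piece 1, then r[3]=6)
r[5] = 10  (first piece 1, then r[4]=8)
r[6] = max(2+10, 31+0) = 31
r[7] = max(2+31, 31+2) = 33
r[8] = max(2+33, 31+4) = 35
r[9] = max(2+35, 31+6) = 37
r[10] = max(2+37, 31+8) = 39
r[11] = max(2+39, 31+10) = 41
One optimal cutting: 6 + 1 + 1 + 1 + 1 + 1 → €41.

41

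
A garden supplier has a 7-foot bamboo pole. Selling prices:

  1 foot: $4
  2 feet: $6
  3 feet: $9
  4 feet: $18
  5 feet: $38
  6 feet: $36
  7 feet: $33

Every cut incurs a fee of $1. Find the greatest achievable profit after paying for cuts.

44

Consider every possible first cut. v[k] is the best of p[i]+v[k−i] over all sellable i≤k, charging 1 whenever i<k.
v[1] = 4
v[2] = max(4+4-1, 6+0) = 7
v[3] = max(4+7-1, 6+4-1, 9+0) = 10
v[4] = max(4+10-1, 6+7-1, 9+4-1, 18+0) = 18
v[5] = max(4+18-1, 6+10-1, 9+7-1, 18+4-1, 38+0) = 38
v[6] = max(4+38-1, 6+18-1, 9+10-1, 18+7-1, 38+4-1, 36+0) = 41
v[7] = max(4+41-1, 6+38-1, 9+18-1, …, 36+4-1, 33+0) = 44
One optimal plan: pieces 5 + 1 + 1 (2 cuts) → $46 − $2 = $44.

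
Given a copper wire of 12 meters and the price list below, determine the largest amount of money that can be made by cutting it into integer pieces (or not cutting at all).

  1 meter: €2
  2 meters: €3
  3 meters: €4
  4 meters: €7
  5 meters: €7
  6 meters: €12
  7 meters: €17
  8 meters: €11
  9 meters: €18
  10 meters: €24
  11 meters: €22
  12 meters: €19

Let v[k] be the best obtainable value from length k. For each k, try every first piece i and keep the best of price[i] + v[k−i].
v[1] = 2
v[2] = 4  (first piece 1, then v[1]=2)
v[3] = 6  (first piece 1, then v[2]=4)
v[4] = 8  (first piece 1, then v[3]=6)
v[5] = 10  (first piece 1, then v[4]=8)
v[6] = 12  (first piece 1, then v[5]=10)
v[7] = 17
v[8] = 19  (first piece 1, then v[7]=17)
v[9] = 21  (first piece 1, then v[8]=19)
v[10] = 24
v[11] = 26  (first piece 1, then v[10]=24)
v[12] = 28  (first piece 1, then v[11]=26)
One optimal cutting: 10 + 1 + 1 → €24 + €2 + €2 = €28.

28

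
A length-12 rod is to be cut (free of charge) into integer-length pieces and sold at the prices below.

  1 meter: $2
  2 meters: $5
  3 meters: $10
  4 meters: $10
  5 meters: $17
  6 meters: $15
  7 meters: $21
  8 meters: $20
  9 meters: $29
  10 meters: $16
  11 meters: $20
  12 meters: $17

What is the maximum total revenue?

40

Build best[k] bottom-up: best[k] = max over allowed piece i of (p[i] + best[k−i]).
best[1] = 2
best[2] = 5
best[3] = 10
best[4] = 12  (first piece 1, then best[3]=10)
best[5] = 17
best[6] = 20  (first piece 3, then best[3]=10)
best[7] = 22  (first piece 1, then best[6]=20)
best[8] = 27  (first piece 3, then best[5]=17)
best[9] = 30  (first piece 3, then best[6]=20)
best[10] = 34  (first piece 5, then best[5]=17)
best[11] = 37  (first piece 3, then best[8]=27)
best[12] = 40  (first piece 3, then best[9]=30)
One optimal cutting: 3 + 3 + 3 + 3 → $10 + $10 + $10 + $10 = $40.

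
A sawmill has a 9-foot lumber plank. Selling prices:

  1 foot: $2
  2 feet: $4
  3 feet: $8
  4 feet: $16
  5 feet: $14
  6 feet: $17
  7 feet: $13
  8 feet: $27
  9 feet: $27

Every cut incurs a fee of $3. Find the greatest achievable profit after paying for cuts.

Let net[k] be the best obtainable value from length k. For each k, try every first piece i and keep the best of price[i] + net[k−i] minus the 3 cut fee when i<k.
net[1] = 2
net[2] = max(2+2-3, 4+0) = 4
net[3] = max(2+4-3, 4+2-3, 8+0) = 8
net[4] = max(2+8-3, 4+4-3, 8+2-3, 16+0) = 16
net[5] = max(2+16-3, 4+8-3, 8+4-3, 16+2-3, 14+0) = 15
net[6] = max(2+15-3, 4+16-3, 8+8-3, 16+4-3, 14+2-3, 17+0) = 17
net[7] = max(2+17-3, 4+15-3, 8+16-3, …, 17+2-3, 13+0) = 21
net[8] = max(2+21-3, 4+17-3, 8+15-3, …, 13+2-3, 27+0) = 29
net[9] = max(2+29-3, 4+21-3, 8+17-3, …, 27+2-3, 27+0) = 28
One optimal plan: pieces 4 + 4 + 1 (2 cuts) → $34 − $6 = $28.

28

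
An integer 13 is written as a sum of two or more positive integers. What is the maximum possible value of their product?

108

Define P[k] = max over 1≤i<k of i · max(k−i, P[k−i]); the inner max lets the remainder stay uncut if that's better.
Small cases: P[2]=1, P[3]=2, P[4]=4, P[5]=6.
P[6] = 3*max(3,2) = 3*3 = 9
P[7] = 2*max(5,6) = 2*6 = 12
P[8] = 2*max(6,9) = 2*9 = 18
P[9] = 3*max(6,9) = 3*9 = 27
P[10] = 2*max(8,18) = 2*18 = 36
P[11] = 2*max(9,27) = 2*27 = 54
P[12] = 3*max(9,27) = 3*27 = 81
P[13] = 2*max(11,54) = 2*54 = 108
One optimal split: 3 + 3 + 3 + 2 + 2; product 3*3*3*2*2 = 108.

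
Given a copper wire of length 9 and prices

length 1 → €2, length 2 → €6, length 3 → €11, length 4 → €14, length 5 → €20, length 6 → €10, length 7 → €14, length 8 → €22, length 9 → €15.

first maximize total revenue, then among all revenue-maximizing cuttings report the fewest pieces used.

Build r[k] bottom-up: r[k] = max over allowed piece i of (p[i] + r[k−i]).
r[1] = 2
r[2] = 6
r[3] = 11
r[4] = 14
r[5] = 20
r[6] = 22  (first piece 1, then r[5]=20)
r[7] = 26  (first piece 2, then r[5]=20)
r[8] = 31  (first piece 3, then r[5]=20)
r[9] = 34  (first piece 4, then r[5]=20)
Maximum revenue is €34.
Now minimize piece count subject to staying optimal: for each k, pieces[k] = 1 + min over i with p[i]+r[k−i]=r[k] of pieces[k−i].
pieces[6] = 2
pieces[7] = 2
pieces[8] = 2
pieces[9] = 2

2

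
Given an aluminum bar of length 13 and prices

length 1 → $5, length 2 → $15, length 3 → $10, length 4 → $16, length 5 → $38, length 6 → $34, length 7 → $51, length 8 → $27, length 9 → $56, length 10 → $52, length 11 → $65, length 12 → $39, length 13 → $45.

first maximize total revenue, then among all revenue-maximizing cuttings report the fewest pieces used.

Let r[k] be the best obtainable value from length k. For each k, try every first piece i and keep the best of price[i] + r[k−i].
r[1] = 5
r[2] = 15
r[3] = 20  (first piece 1, then r[2]=15)
r[4] = 30  (first piece 2, then r[2]=15)
r[5] = 38
r[6] = 45  (first piece 2, then r[4]=30)
r[7] = 53  (first piece 2, then r[5]=38)
r[8] = 60  (first piece 2, then r[6]=45)
r[9] = 68  (first piece 2, then r[7]=53)
r[10] = 76  (first piece 5, then r[5]=38)
r[11] = 83  (first piece 2, then r[9]=68)
r[12] = 91  (first piece 2, then r[10]=76)
r[13] = 98  (first piece 2, then r[11]=83)
Maximum revenue is $98.
Now minimize piece count subject to staying optimal: for each k, pieces[k] = 1 + min over i with p[i]+r[k−i]=r[k] of pieces[k−i].
pieces[10] = 2
pieces[11] = 4
pieces[12] = 3
pieces[13] = 5

5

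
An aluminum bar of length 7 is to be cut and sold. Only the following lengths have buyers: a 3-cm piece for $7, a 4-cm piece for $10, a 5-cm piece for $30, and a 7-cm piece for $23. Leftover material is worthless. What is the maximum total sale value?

30

Build best[k] bottom-up: best[k] = max over allowed piece i of (p[i] + best[k−i]).
best[1] = 0
best[2] = 0
best[3] = 7
best[4] = 10
best[5] = 30
best[6] = 30
best[7] = 30
One optimal cutting: pieces 5 with 2 cm of scrap → $30.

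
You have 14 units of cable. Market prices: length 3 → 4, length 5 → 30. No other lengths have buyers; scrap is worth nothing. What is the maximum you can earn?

64

Consider every possible first cut. r[k] is the best of p[i]+r[k−i] over all sellable i≤k.
r[1] = 0
r[2] = 0
r[3] = 4
r[4] = 4
r[5] = max(4+0, 30+0) = 30
r[6] = max(4+4, 30+0) = 30
r[7] = max(4+4, 30+0) = 30
r[8] = max(4+30, 30+4) = 34
r[9] = max(4+30, 30+4) = 34
r[10] = max(4+30, 30+30) = 60
r[11] = max(4+34, 30+30) = 60
r[12] = max(4+34, 30+30) = 60
r[13] = max(4+60, 30+34) = 64
r[14] = max(4+60, 30+34) = 64
One optimal cutting: pieces 5 + 5 + 3 with 1 unit of scrap → 64.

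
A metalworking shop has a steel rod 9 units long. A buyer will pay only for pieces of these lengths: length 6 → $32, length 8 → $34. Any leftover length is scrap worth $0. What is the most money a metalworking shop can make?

34

Consider every possible first cut. f[k] is the best of p[i]+f[k−i] over all sellable i≤k.
f[1] = 0
f[2] = 0
f[3] = 0
f[4] = 0
f[5] = 0
f[6] = 32
f[7] = 32
f[8] = max(32+0, 34+0) = 34
f[9] = max(32+0, 34+0) = 34
One optimal cutting: pieces 8 with 1 unit of scrap → $34.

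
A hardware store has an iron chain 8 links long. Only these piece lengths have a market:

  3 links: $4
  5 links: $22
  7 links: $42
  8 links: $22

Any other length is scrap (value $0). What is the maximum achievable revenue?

Build r[k] bottom-up: r[k] = max over allowed piece i of (p[i] + r[k−i]).
r[1] = 0
r[2] = 0
r[3] = 4
r[4] = 4
r[5] = max(4+0, 22+0) = 22
r[6] = max(4+4, 22+0) = 22
r[7] = max(4+4, 22+0, 42+0) = 42
r[8] = max(4+22, 22+4, 42+0, 22+0) = 42
One optimal cutting: pieces 7 with 1 link of scrap → $42.

42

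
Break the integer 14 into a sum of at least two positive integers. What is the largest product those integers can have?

Fill P[k] for k=2..14: at each k try every first piece i and multiply by the better of (k−i) uncut or P[k−i].
P[2] = 1·max(1,0) = 1·1 = 1
P[3] = 1·max(2,1) = 1·2 = 2
P[4] = 2·max(2,1) = 2·2 = 4
P[5] = 2·max(3,2) = 2·3 = 6
P[6] = 3·max(3,2) = 3·3 = 9
P[7] = 2·max(5,6) = 2·6 = 12
P[8] = 2·max(6,9) = 2·9 = 18
P[9] = 3·max(6,9) = 3·9 = 27
P[10] = 2·max(8,18) = 2·18 = 36
P[11] = 2·max(9,27) = 2·27 = 54
P[12] = 3·max(9,27) = 3·27 = 81
P[13] = 2·max(11,54) = 2·54 = 108
P[14] = 2·max(12,81) = 2·81 = 162
One optimal split: 3 + 3 + 3 + 3 + 2; product 3·3·3·3·2 = 162.

162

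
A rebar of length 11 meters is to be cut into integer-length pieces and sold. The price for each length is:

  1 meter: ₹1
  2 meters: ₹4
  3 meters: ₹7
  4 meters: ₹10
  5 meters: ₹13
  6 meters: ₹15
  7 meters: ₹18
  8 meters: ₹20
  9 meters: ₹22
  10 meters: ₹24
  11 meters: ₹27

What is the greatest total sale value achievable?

28

Build v[k] bottom-up: v[k] = max over allowed piece i of (p[i] + v[k−i]).
v[1] = 1
v[2] = max(1+1, 4+0) = 4
v[3] = max(1+4, 4+1, 7+0) = 7
v[4] = max(1+7, 4+4, 7+1, 10+0) = 10
v[5] = max(1+10, 4+7, 7+4, 10+1, 13+0) = 13
v[6] = max(1+13, 4+10, 7+7, 10+4, 13+1, 15+0) = 15
v[7] = max(1+15, 4+13, 7+10, …, 15+1, 18+0) = 18
v[8] = max(1+18, 4+15, 7+13, …, 18+1, 20+0) = 20
v[9] = max(1+20, 4+18, 7+15, …, 20+1, 22+0) = 23
v[10] = max(1+23, 4+20, 7+18, …, 22+1, 24+0) = 26
v[11] = max(1+26, 4+23, 7+20, …, 24+1, 27+0) = 28
One optimal cutting: 7 + 4 → ₹18 + ₹10 = ₹28.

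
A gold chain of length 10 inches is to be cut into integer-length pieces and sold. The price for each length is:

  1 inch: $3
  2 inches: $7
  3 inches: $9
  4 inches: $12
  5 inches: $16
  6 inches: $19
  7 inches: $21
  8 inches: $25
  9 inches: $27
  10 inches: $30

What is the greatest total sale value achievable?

Let v[k] be the best obtainable value from length k. For each k, try every first piece i and keep the best of price[i] + v[k−i].
v[1] = 3
v[2] = 7
v[3] = 10  (first piece 1, then v[2]=7)
v[4] = 14  (first piece 2, then v[2]=7)
v[5] = 17  (first piece 1, then v[4]=14)
v[6] = 21  (first piece 2, then v[4]=14)
v[7] = 24  (first piece 1, then v[6]=21)
v[8] = 28  (first piece 2, then v[6]=21)
v[9] = 31  (first piece 1, then v[8]=28)
v[10] = 35  (first piece 2, then v[8]=28)
One optimal cutting: 2 + 2 + 2 + 2 + 2 → $7 + $7 + $7 + $7 + $7 = $35.

35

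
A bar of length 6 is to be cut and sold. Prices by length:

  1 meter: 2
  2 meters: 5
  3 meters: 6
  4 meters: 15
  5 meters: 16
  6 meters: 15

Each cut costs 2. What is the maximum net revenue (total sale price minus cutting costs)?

18

Consider every possible first cut. net[k] is the best of p[i]+net[k−i] over all sellable i≤k, charging 2 whenever i<k.
net[1] = 2
net[2] = 5
net[3] = 6
net[4] = 15
net[5] = 16
net[6] = 18  (first piece 2, then net[4]=15)
One optimal plan: pieces 4 + 2 (1 cut) → 20 − 2 = 18.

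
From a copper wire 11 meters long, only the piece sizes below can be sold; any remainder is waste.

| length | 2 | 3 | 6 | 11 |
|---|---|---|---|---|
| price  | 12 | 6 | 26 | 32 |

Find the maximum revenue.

Let f[k] be the best obtainable value from length k. For each k, try every first piece i and keep the best of price[i] + f[k−i].
f[1] = 0
f[2] = 12
f[3] = 12
f[4] = 24  (first piece 2, then f[2]=12)
f[5] = 24
f[6] = 36  (first piece 2, then f[4]=24)
f[7] = 36
f[8] = 48  (first piece 2, then f[6]=36)
f[9] = 48
f[10] = 60  (first piece 2, then f[8]=48)
f[11] = 60
One optimal cutting: pieces 2 + 2 + 2 + 2 + 2 with 1 meter of scrap → €60.

60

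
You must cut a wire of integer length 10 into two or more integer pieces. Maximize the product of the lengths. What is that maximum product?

Let m[k] be the best product for length k (with at least one cut). For each first piece i, the rest contributes max(k−i, m[k−i]).
m[2] = 1*max(1,0) = 1*1 = 1
m[3] = 1*max(2,1) = 1*2 = 2
m[4] = 2*max(2,1) = 2*2 = 4
m[5] = 2*max(3,2) = 2*3 = 6
m[6] = 3*max(3,2) = 3*3 = 9
m[7] = 2*max(5,6) = 2*6 = 12
m[8] = 2*max(6,9) = 2*9 = 18
m[9] = 3*max(6,9) = 3*9 = 27
m[10] = 2*max(8,18) = 2*18 = 36
One optimal split: 3 + 3 + 2 + 2; product 3*3*2*2 = 36.

36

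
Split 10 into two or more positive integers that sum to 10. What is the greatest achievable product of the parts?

36

Fill m[k] for k=2..10: at each k try every first piece i and multiply by the better of (k−i) uncut or m[k−i].
m[2] = 1·max(1,0) = 1·1 = 1
m[3] = max(1·2, 2·1) = 2
m[4] = max(1·3, 2·2, 3·1) = 4
m[5] = max(1·4, 2·3, 3·2, 4·1) = 6
m[6] = max(1·6, 2·4, 3·3, 4·2, 5·1) = 9
m[7] = max(1·9, 2·6, 3·4, 4·3, 5·2, 6·1) = 12
m[8] = max(1·12, 2·9, 3·6, …, 6·2, 7·1) = 18
m[9] = max(1·18, 2·12, 3·9, …, 7·2, 8·1) = 27
m[10] = max(1·27, 2·18, 3·12, …, 8·2, 9·1) = 36
One optimal split: 3 + 3 + 2 + 2; product 3·3·2·2 = 36.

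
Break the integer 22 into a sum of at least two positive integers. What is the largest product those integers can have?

Define f[k] = max over 1≤i<k of i · max(k−i, f[k−i]); the inner max lets the remainder stay uncut if that's better.
f[2] = 1*max(1,0) = 1*1 = 1
f[3] = max(1*2, 2*1) = 2
f[4] = max(1*3, 2*2, 3*1) = 4
f[5] = max(1*4, 2*3, 3*2, 4*1) = 6
f[6] = max(1*6, 2*4, 3*3, 4*2, 5*1) = 9
f[7] = max(1*9, 2*6, 3*4, 4*3, 5*2, 6*1) = 12
f[8] = max(1*12, 2*9, 3*6, …, 6*2, 7*1) = 18
f[9] = max(1*18, 2*12, 3*9, …, 7*2, 8*1) = 27
f[10] = max(1*27, 2*18, 3*12, …, 8*2, 9*1) = 36
f[11] = max(1*36, 2*27, 3*18, …, 9*2, 10*1) = 54
f[12] = max(1*54, 2*36, 3*27, …, 10*2, 11*1) = 81
f[13] = max(1*81, 2*54, 3*36, …, 11*2, 12*1) = 108
f[14] = max(1*108, 2*81, 3*54, …, 12*2, 13*1) = 162
f[15] = max(1*162, 2*108, 3*81, …, 13*2, 14*1) = 243
f[16] = max(1*243, 2*162, 3*108, …, 14*2, 15*1) = 324
f[17] = max(1*324, 2*243, 3*162, …, 15*2, 16*1) = 486
f[18] = max(1*486, 2*324, 3*243, …, 16*2, 17*1) = 729
f[19] = max(1*729, 2*486, 3*324, …, 17*2, 18*1) = 972
f[20] = max(1*972, 2*729, 3*486, …, 18*2, 19*1) = 1458
f[21] = max(1*1458, 2*972, 3*729, …, 19*2, 20*1) = 2187
f[22] = max(1*2187, 2*1458, 3*972, …, 20*2, 21*1) = 2916
One optimal split: 3 + 3 + 3 + 3 + 3 + 3 + 2 + 2; product 3*3*3*3*3*3*2*2 = 2916.

2916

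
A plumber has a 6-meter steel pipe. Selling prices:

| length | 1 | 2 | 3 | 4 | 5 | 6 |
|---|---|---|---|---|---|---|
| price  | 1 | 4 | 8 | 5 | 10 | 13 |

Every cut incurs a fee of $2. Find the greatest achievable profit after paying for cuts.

Let v[k] be the best obtainable value from length k. For each k, try every first piece i and keep the best of price[i] + v[k−i] minus the 2 cut fee when i<k.
v[1] = 1
v[2] = max(1+1-2, 4+0) = 4
v[3] = max(1+4-2, 4+1-2, 8+0) = 8
v[4] = max(1+8-2, 4+4-2, 8+1-2, 5+0) = 7
v[5] = max(1+7-2, 4+8-2, 8+4-2, 5+1-2, 10+0) = 10
v[6] = max(1+10-2, 4+7-2, 8+8-2, 5+4-2, 10+1-2, 13+0) = 14
One optimal plan: pieces 3 + 3 (1 cut) → $16 − $2 = $14.

14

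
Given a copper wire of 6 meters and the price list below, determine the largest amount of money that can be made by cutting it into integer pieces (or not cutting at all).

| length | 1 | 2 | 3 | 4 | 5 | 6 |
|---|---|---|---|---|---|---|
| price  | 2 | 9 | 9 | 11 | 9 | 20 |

27

Build best[k] bottom-up: best[k] = max over allowed piece i of (p[i] + best[k−i]).
best[1] = 2
best[2] = max(2+2, 9+0) = 9
best[3] = max(2+9, 9+2, 9+0) = 11
best[4] = max(2+11, 9+9, 9+2, 11+0) = 18
best[5] = max(2+18, 9+11, 9+9, 11+2, 9+0) = 20
best[6] = max(2+20, 9+18, 9+11, 11+9, 9+2, 20+0) = 27
One optimal cutting: 2 + 2 + 2 → €9 + €9 + €9 = €27.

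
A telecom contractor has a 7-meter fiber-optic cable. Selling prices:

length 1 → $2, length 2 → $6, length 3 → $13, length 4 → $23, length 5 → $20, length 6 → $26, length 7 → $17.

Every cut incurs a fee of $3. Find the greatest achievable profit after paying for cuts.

Build r[k] bottom-up: r[k] = max over allowed piece i of (p[i] + r[k−i]) − 3 per cut.
r[1] = 2
r[2] = max(2+2-3, 6+0) = 6
r[3] = max(2+6-3, 6+2-3, 13+0) = 13
r[4] = max(2+13-3, 6+6-3, 13+2-3, 23+0) = 23
r[5] = max(2+23-3, 6+13-3, 13+6-3, 23+2-3, 20+0) = 22
r[6] = max(2+22-3, 6+23-3, 13+13-3, 23+6-3, 20+2-3, 26+0) = 26
r[7] = max(2+26-3, 6+22-3, 13+23-3, …, 26+2-3, 17+0) = 33
One optimal plan: pieces 4 + 3 (1 cut) → $36 − $3 = $33.

33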